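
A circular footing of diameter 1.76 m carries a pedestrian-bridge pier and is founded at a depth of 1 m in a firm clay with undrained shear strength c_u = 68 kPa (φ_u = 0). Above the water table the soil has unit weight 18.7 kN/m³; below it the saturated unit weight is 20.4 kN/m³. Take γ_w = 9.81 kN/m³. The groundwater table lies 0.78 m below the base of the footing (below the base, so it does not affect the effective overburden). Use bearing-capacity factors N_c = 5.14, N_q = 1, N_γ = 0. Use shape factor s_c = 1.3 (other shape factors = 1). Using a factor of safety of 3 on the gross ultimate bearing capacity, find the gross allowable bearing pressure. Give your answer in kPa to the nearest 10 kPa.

Effective surcharge at the founding depth q = γ·D_f = 18.7 × 1 = 18.7 kPa.
q_ult = c·N_c·s_c + q·N_q
     = 68 × 5.14 × 1.3 + 18.7 × 1
     = 454.38 + 18.7 = 473.08 kPa.
q_all = 473.08 / 3 = 157.69 kPa.

q_all ≈ 160 kPa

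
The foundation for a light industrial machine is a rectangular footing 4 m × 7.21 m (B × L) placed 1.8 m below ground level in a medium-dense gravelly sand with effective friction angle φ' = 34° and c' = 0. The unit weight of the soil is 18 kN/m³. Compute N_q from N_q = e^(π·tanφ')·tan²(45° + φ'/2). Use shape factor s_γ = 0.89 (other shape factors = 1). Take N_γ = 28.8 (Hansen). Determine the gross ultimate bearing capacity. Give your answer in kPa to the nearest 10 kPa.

tan34° = 0.6745, so N_q = e^(π×0.6745)·tan²(62°) = 8.323 × 3.537 = 29.44.
q = γ·D_f = 18 × 1.8 = 32.4 kPa.
q·N_q = 32.4 × 29.44 = 953.85 kPa
0.5·γ·B·N_γ·s_γ = 0.5 × 18 × 4 × 28.8 × 0.89 = 922.75 kPa
q_ult = 953.85 + 922.75 = 1876.6 kPa.

q_ult ≈ 1880 kPa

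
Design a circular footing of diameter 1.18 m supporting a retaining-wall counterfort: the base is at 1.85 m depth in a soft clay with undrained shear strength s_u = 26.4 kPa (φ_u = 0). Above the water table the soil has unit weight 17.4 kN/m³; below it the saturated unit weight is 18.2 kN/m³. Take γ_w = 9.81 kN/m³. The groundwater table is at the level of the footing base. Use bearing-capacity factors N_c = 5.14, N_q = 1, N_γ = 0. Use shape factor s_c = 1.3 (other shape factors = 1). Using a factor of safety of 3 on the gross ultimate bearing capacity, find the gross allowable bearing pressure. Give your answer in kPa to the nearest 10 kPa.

q_all ≈ 70 kPa

q = γ·D_f = 17.4 × 1.85 = 32.19 kPa.
c·N_c·s_c = 26.4 × 5.14 × 1.3 = 176.4 kPa
q·N_q = 32.19 × 1 = 32.19 kPa
q_ult = 176.4 + 32.19 = 208.59 kPa.
q_all = 208.59 / 3 = 69.532 kPa.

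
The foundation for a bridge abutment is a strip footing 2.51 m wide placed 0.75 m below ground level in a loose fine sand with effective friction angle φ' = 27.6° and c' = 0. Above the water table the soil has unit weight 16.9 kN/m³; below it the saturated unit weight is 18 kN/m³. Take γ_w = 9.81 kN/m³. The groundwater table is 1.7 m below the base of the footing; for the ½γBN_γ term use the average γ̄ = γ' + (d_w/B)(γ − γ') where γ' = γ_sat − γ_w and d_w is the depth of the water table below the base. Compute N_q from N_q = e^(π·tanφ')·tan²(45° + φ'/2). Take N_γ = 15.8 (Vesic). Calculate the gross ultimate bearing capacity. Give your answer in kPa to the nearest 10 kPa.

q_ult ≈ 460 kPa

tan27.6° = 0.5228, so N_q = e^(π×0.5228)·tan²(58.8°) = 5.167 × 2.726 = 14.09.
Effective surcharge at the founding depth q = γ·D_f = 16.9 × 0.75 = 12.675 kPa.
With d_w = 1.7 m < B, γ̄ = 8.19 + (1.7/2.51) × (16.9 − 8.19) = 14.089 kN/m³.
q_ult = q·N_q + 0.5·γ·B·N_γ
     = 12.675 × 14.089 + 0.5 × 14.089 × 2.51 × 15.8
     = 178.58 + 279.37 = 457.95 kPa.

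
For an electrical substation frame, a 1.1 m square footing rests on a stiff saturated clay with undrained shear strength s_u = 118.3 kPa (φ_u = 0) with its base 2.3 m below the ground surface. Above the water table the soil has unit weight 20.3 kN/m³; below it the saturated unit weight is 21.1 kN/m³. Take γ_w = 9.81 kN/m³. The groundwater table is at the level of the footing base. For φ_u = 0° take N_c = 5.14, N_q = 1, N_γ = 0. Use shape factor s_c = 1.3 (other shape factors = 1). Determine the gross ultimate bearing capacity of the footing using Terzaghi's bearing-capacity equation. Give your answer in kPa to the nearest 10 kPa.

q_ult ≈ 840 kPa

q = γ·D_f = 20.3 × 2.3 = 46.69 kPa.
c·N_c·s_c = 118.3 × 5.14 × 1.3 = 790.48 kPa
q·N_q = 46.69 × 1 = 46.69 kPa
q_ult = 790.48 + 46.69 = 837.17 kPa.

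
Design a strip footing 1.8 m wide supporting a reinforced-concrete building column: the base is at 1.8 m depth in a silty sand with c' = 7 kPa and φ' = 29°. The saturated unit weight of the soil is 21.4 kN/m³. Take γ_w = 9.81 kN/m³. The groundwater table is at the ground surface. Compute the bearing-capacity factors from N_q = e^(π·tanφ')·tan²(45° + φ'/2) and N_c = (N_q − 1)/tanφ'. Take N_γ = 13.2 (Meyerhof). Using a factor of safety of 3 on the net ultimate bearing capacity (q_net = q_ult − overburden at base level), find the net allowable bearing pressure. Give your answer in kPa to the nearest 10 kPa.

q_all(net) ≈ 220 kPa

N_q = e^(π·tan29°)·tan²(59.5°) = 16.44; N_c = (N_q − 1)/tanφ' = 27.86.
With the water table at the surface the whole profile is submerged: γ' = 21.4 − 9.81 = 11.59 kN/m³, so q = γ'·D_f = 20.862 kPa; the same γ' applies in the ½γBN_γ term.
q_ult = c·N_c + q·N_q + 0.5·γ·B·N_γ
     = 7 × 27.86 + 20.862 × 16.443 + 0.5 × 11.59 × 1.8 × 13.2
     = 195.02 + 343.04 + 137.69 = 675.75 kPa.
q_net = 675.75 − 20.862 = 654.89 kPa.
q_all(net) = 654.89 / 3 = 218.3 kPa.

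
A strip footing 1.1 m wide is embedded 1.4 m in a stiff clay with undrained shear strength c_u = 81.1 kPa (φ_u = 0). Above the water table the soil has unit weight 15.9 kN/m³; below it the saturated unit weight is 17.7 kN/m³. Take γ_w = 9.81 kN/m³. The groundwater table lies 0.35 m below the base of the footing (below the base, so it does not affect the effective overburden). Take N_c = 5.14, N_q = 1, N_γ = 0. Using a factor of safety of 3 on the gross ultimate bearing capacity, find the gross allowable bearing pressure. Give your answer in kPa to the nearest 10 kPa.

q_all ≈ 150 kPa

Effective surcharge at the founding depth q = γ·D_f = 15.9 × 1.4 = 22.26 kPa.
q_ult = c·N_c + q·N_q
     = 81.1 × 5.14 + 22.26 × 1
     = 416.85 + 22.26 = 439.11 kPa.
q_all = 439.11 / 3 = 146.37 kPa.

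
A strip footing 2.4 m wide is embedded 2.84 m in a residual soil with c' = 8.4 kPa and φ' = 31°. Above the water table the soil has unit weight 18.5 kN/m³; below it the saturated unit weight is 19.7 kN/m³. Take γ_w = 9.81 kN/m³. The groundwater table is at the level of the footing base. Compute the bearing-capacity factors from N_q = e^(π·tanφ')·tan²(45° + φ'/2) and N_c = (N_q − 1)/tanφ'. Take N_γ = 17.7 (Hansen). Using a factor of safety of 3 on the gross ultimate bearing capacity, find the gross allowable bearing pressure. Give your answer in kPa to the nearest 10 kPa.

N_q = e^(π·tan31°)·tan²(60.5°) = 20.63; N_c = (N_q − 1)/tanφ' = 32.67.
q = γ·D_f = 18.5 × 2.84 = 52.54 kPa.
For the ½γBN_γ term take γ' = 19.7 − 9.81 = 9.89 kN/m³ (soil below base is submerged).
c·N_c = 8.4 × 32.671 = 274.44 kPa
q·N_q = 52.54 × 20.631 = 1083.9 kPa
0.5·γ·B·N_γ = 0.5 × 9.89 × 2.4 × 17.7 = 210.06 kPa
q_ult = 274.44 + 1083.9 + 210.06 = 1568.4 kPa.
q_all = 1568.4 / 3 = 522.81 kPa.

q_all ≈ 520 kPa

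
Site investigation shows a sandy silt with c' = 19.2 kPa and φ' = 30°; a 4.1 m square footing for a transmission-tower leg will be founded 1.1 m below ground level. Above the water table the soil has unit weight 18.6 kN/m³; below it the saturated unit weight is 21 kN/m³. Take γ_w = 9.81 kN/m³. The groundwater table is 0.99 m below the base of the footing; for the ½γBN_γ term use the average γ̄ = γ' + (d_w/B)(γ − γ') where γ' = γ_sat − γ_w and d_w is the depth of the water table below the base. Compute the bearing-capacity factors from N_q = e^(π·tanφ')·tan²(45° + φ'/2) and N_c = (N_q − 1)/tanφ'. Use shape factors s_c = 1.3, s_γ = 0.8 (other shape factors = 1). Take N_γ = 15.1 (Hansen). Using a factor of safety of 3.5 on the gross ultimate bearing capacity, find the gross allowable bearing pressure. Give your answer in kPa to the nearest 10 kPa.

q_all ≈ 410 kPa

N_q = e^(π·tan30°)·tan²(60°) = 18.4; N_c = (N_q − 1)/tanφ' = 30.14.
Overburden at base level: q = 18.6 × 1.1 = 20.46 kPa.
The water table is 0.99 m below the base (< B = 4.1 m), so the ½γBN_γ term uses γ̄ = γ' + (d_w/B)(γ − γ') = 11.19 + (0.99/4.1)(18.6 − 11.19) = 12.979 kN/m³.
Cohesion term c·N_c·s_c = 19.2 × 30.14 × 1.3 = 752.29 kPa; surcharge term q·N_q = 20.46 × 18.401 = 376.49 kPa; self-weight term 0.5·γ·B·N_γ·s_γ = 0.5 × 12.979 × 4.1 × 15.1 × 0.8 = 321.42 kPa.
q_ult = 752.29 + 376.49 + 321.42 = 1450.2 kPa.
q_all = 1450.2 / 3.5 = 414.34 kPa.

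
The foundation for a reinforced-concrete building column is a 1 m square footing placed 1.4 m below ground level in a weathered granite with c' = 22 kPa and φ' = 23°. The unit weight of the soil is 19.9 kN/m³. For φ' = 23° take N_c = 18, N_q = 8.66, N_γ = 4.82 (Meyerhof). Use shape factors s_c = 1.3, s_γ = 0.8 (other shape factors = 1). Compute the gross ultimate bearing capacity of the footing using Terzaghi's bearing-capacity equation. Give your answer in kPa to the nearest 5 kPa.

Effective surcharge at the founding depth q = γ·D_f = 19.9 × 1.4 = 27.86 kPa.
q_ult = c·N_c·s_c + q·N_q + 0.5·γ·B·N_γ·s_γ
     = 22 × 18 × 1.3 + 27.86 × 8.66 + 0.5 × 19.9 × 1 × 4.82 × 0.8
     = 514.8 + 241.27 + 38.367 = 794.43 kPa.

q_ult ≈ 795 kPa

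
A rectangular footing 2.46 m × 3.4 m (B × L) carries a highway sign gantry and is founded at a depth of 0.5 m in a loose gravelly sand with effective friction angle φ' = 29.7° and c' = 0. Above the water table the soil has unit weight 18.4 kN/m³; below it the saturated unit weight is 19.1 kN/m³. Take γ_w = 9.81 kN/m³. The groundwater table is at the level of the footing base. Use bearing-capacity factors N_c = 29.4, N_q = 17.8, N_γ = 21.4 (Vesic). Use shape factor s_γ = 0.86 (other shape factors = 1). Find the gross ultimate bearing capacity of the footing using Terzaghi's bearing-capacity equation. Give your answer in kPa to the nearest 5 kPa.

q = γ·D_f = 18.4 × 0.5 = 9.2 kPa.
For the ½γBN_γ term take γ' = 19.1 − 9.81 = 9.29 kN/m³ (soil below base is submerged).
q·N_q = 9.2 × 17.8 = 163.76 kPa
0.5·γ·B·N_γ·s_γ = 0.5 × 9.29 × 2.46 × 21.4 × 0.86 = 210.3 kPa
q_ult = 163.76 + 210.3 = 374.06 kPa.

q_ult ≈ 375 kPa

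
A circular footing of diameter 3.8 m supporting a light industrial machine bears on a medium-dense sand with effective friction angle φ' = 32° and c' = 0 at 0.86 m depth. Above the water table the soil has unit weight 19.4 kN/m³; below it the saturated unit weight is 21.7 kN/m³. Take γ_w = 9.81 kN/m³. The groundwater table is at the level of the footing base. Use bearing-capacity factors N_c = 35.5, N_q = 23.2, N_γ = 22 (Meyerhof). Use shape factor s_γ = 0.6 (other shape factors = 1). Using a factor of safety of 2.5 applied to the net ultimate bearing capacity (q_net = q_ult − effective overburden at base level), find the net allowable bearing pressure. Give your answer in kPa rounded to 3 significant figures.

Overburden at base level: q = 19.4 × 0.86 = 16.684 kPa.
Below the base the soil is submerged, so the ½γBN_γ term uses γ' = 21.7 − 9.81 = 11.89 kN/m³.
Surcharge term q·N_q = 16.684 × 23.2 = 387.07 kPa; self-weight term 0.5·γ·B·N_γ·s_γ = 0.5 × 11.89 × 3.8 × 22 × 0.6 = 298.2 kPa.
q_ult = 387.07 + 298.2 = 685.27 kPa.
Net ultimate: q_net = 685.27 − 16.684 = 668.59 kPa.
q_all(net) = 668.59 / 2.5 = 267.43 kPa.

q_all(net) ≈ 267 kPa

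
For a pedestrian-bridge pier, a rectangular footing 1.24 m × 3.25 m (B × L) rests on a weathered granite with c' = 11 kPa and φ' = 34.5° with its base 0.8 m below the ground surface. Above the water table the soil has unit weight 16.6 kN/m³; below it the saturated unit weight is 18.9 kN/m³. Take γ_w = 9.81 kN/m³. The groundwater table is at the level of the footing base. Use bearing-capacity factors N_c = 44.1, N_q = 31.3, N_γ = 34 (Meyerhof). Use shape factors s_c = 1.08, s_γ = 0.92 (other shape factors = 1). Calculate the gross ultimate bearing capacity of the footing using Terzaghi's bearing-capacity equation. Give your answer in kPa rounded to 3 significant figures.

q_ult ≈ 1120 kPa

Overburden at base level: q = 16.6 × 0.8 = 13.28 kPa.
Below the base the soil is submerged, so the ½γBN_γ term uses γ' = 18.9 − 9.81 = 9.09 kN/m³.
Cohesion term c·N_c·s_c = 11 × 44.1 × 1.08 = 523.91 kPa; surcharge term q·N_q = 13.28 × 31.3 = 415.66 kPa; self-weight term 0.5·γ·B·N_γ·s_γ = 0.5 × 9.09 × 1.24 × 34 × 0.92 = 176.29 kPa.
q_ult = 523.91 + 415.66 + 176.29 = 1115.9 kPa.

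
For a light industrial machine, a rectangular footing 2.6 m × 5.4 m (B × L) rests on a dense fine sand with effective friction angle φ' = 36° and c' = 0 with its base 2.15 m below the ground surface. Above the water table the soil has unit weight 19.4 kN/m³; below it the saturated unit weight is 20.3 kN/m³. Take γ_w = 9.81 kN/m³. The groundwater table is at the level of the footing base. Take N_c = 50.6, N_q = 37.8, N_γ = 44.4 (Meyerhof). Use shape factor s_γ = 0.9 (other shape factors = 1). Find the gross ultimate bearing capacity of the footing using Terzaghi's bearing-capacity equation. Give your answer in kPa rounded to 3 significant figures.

Effective surcharge at the founding depth q = γ·D_f = 19.4 × 2.15 = 41.71 kPa.
The water table coincides with the base, so in the self-weight term γ → γ' = 10.49 kN/m³.
q_ult = q·N_q + 0.5·γ·B·N_γ·s_γ
     = 41.71 × 37.8 + 0.5 × 10.49 × 2.6 × 44.4 × 0.9
     = 1576.6 + 544.93 = 2121.6 kPa.

q_ult ≈ 2120 kPa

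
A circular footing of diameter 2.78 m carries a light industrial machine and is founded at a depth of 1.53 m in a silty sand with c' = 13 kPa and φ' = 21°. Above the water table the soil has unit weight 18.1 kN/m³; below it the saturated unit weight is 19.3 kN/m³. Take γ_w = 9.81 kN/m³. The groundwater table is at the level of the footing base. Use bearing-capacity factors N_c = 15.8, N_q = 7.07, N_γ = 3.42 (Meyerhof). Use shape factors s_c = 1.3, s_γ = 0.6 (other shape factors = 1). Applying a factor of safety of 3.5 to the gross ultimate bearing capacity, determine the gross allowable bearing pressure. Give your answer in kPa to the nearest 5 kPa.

q = γ·D_f = 18.1 × 1.53 = 27.693 kPa.
For the ½γBN_γ term take γ' = 19.3 − 9.81 = 9.49 kN/m³ (soil below base is submerged).
c·N_c·s_c = 13 × 15.8 × 1.3 = 267.02 kPa
q·N_q = 27.693 × 7.07 = 195.79 kPa
0.5·γ·B·N_γ·s_γ = 0.5 × 9.49 × 2.78 × 3.42 × 0.6 = 27.068 kPa
q_ult = 267.02 + 195.79 + 27.068 = 489.88 kPa.
q_all = q_ult / FS = 489.88 / 3.5 = 139.97 kPa.

q_all ≈ 140 kPa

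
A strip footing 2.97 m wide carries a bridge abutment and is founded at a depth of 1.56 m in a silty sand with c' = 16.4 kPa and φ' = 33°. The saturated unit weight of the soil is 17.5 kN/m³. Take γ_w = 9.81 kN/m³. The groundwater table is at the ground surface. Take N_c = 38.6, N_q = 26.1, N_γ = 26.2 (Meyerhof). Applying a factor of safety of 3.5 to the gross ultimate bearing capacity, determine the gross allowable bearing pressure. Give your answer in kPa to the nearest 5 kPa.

q_all ≈ 355 kPa

With the water table at the surface the whole profile is submerged: γ' = 17.5 − 9.81 = 7.69 kN/m³, so q = γ'·D_f = 11.996 kPa; the same γ' applies in the ½γBN_γ term.
q_ult = c·N_c + q·N_q + 0.5·γ·B·N_γ
     = 16.4 × 38.6 + 11.996 × 26.1 + 0.5 × 7.69 × 2.97 × 26.2
     = 633.04 + 313.11 + 299.19 = 1245.3 kPa.
q_all = q_ult / FS = 1245.3 / 3.5 = 355.81 kPa.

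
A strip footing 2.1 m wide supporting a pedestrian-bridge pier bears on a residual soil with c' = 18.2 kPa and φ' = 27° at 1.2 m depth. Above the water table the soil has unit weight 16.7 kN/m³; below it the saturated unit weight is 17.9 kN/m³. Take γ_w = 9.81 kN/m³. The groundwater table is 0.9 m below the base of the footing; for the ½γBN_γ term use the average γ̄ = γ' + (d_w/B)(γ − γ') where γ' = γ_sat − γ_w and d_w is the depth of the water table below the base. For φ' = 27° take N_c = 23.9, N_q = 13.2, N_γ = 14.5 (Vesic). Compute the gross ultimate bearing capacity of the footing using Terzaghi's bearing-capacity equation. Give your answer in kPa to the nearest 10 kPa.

Overburden at base level: q = 16.7 × 1.2 = 20.04 kPa.
The water table is 0.9 m below the base (< B = 2.1 m), so the ½γBN_γ term uses γ̄ = γ' + (d_w/B)(γ − γ') = 8.09 + (0.9/2.1)(16.7 − 8.09) = 11.78 kN/m³.
Cohesion term c·N_c = 18.2 × 23.9 = 434.98 kPa; surcharge term q·N_q = 20.04 × 13.2 = 264.53 kPa; self-weight term 0.5·γ·B·N_γ = 0.5 × 11.78 × 2.1 × 14.5 = 179.35 kPa.
q_ult = 434.98 + 264.53 + 179.35 = 878.86 kPa.

q_ult ≈ 880 kPa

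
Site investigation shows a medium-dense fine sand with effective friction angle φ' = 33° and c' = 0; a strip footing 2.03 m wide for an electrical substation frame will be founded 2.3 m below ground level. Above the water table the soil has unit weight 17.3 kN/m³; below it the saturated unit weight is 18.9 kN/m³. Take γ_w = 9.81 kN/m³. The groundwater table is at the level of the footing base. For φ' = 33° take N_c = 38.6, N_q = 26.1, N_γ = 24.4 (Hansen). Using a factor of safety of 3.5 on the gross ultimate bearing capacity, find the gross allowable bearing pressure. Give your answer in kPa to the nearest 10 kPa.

q = γ·D_f = 17.3 × 2.3 = 39.79 kPa.
For the ½γBN_γ term take γ' = 18.9 − 9.81 = 9.09 kN/m³ (soil below base is submerged).
q·N_q = 39.79 × 26.1 = 1038.5 kPa
0.5·γ·B·N_γ = 0.5 × 9.09 × 2.03 × 24.4 = 225.12 kPa
q_ult = 1038.5 + 225.12 = 1263.6 kPa.
q_all = 1263.6 / 3.5 = 361.04 kPa.

q_all ≈ 360 kPa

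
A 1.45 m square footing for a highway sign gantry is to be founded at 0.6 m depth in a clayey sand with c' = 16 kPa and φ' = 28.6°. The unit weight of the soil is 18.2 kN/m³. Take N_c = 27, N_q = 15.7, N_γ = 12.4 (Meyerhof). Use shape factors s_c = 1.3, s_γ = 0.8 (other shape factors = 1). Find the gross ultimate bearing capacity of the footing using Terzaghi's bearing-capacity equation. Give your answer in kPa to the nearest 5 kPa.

q_ult ≈ 865 kPa

q = γ·D_f = 18.2 × 0.6 = 10.92 kPa.
c·N_c·s_c = 16 × 27 × 1.3 = 561.6 kPa
q·N_q = 10.92 × 15.7 = 171.44 kPa
0.5·γ·B·N_γ·s_γ = 0.5 × 18.2 × 1.45 × 12.4 × 0.8 = 130.89 kPa
q_ult = 561.6 + 171.44 + 130.89 = 863.94 kPa.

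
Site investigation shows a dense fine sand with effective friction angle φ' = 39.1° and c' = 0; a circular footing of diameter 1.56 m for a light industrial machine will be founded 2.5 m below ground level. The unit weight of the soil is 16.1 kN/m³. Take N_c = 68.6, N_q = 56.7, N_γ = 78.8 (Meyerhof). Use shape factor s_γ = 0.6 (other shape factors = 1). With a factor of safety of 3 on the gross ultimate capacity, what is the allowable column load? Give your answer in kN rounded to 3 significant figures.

Overburden at base level: q = 16.1 × 2.5 = 40.25 kPa.
Surcharge term q·N_q = 40.25 × 56.7 = 2282.2 kPa; self-weight term 0.5·γ·B·N_γ·s_γ = 0.5 × 16.1 × 1.56 × 78.8 × 0.6 = 593.74 kPa.
q_ult = 2282.2 + 593.74 = 2875.9 kPa.
Gross allowable pressure q_all = 2875.9 / 3 = 958.64 kPa.
Footing area = 1.9113 m², so allowable column load = 958.64 × 1.9113 = 1832.2 kN.

P_all ≈ 1830 kN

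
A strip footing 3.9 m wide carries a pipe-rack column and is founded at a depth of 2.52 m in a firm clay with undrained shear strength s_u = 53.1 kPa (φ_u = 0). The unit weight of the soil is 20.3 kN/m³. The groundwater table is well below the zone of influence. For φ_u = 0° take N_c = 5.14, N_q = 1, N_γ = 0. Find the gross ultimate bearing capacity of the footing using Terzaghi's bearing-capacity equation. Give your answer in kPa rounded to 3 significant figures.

Effective surcharge at the founding depth q = γ·D_f = 20.3 × 2.52 = 51.156 kPa.
q_ult = c·N_c + q·N_q
     = 53.1 × 5.14 + 51.156 × 1
     = 272.93 + 51.156 = 324.09 kPa.

q_ult ≈ 324 kPa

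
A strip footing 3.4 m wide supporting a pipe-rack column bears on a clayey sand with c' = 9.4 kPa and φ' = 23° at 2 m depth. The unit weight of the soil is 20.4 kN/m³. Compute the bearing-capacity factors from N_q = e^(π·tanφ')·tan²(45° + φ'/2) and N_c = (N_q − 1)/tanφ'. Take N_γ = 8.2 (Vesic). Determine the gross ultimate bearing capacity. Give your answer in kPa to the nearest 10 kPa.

q_ult ≈ 810 kPa

tan23° = 0.4245, so N_q = e^(π×0.4245)·tan²(56.5°) = 3.794 × 2.283 = 8.66.
N_c = (8.66 − 1)/tan23° = 18.05.
Overburden at base level: q = 20.4 × 2 = 40.8 kPa.
Cohesion term c·N_c = 9.4 × 18.049 = 169.66 kPa; surcharge term q·N_q = 40.8 × 8.6612 = 353.38 kPa; self-weight term 0.5·γ·B·N_γ = 0.5 × 20.4 × 3.4 × 8.2 = 284.38 kPa.
q_ult = 169.66 + 353.38 + 284.38 = 807.41 kPa.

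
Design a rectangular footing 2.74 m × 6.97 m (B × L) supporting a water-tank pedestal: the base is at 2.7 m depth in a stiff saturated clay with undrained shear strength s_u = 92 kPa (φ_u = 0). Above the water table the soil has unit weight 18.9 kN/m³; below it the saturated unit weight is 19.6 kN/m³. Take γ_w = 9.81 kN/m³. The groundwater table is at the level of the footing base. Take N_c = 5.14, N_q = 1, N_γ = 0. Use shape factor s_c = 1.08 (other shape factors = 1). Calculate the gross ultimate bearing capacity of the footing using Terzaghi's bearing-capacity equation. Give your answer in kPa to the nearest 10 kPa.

q = γ·D_f = 18.9 × 2.7 = 51.03 kPa.
c·N_c·s_c = 92 × 5.14 × 1.08 = 510.71 kPa
q·N_q = 51.03 × 1 = 51.03 kPa
q_ult = 510.71 + 51.03 = 561.74 kPa.

q_ult ≈ 560 kPa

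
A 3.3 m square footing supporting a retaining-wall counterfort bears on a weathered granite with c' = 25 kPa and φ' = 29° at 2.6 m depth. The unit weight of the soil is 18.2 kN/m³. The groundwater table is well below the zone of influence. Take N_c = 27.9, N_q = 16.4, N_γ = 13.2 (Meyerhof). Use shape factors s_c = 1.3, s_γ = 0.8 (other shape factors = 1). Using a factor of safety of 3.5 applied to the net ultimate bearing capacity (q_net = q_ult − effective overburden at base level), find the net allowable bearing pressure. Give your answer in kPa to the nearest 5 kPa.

Effective surcharge at the founding depth q = γ·D_f = 18.2 × 2.6 = 47.32 kPa.
q_ult = c·N_c·s_c + q·N_q + 0.5·γ·B·N_γ·s_γ
     = 25 × 27.9 × 1.3 + 47.32 × 16.4 + 0.5 × 18.2 × 3.3 × 13.2 × 0.8
     = 906.75 + 776.05 + 317.12 = 1999.9 kPa.
Net ultimate: q_net = 1999.9 − 47.32 = 1952.6 kPa.
q_all(net) = 1952.6 / 3.5 = 557.88 kPa.

q_all(net) ≈ 560 kPa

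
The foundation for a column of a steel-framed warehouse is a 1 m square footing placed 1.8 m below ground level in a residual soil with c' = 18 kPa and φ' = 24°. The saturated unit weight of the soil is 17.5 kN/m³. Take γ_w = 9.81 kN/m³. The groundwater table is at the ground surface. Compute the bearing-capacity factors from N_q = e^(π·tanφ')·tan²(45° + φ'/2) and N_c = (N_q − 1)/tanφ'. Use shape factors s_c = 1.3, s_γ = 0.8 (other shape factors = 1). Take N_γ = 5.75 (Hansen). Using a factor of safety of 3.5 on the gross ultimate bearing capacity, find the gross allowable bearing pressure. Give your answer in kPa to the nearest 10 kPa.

N_q = e^(π·tan24°)·tan²(57°) = 9.6; N_c = (N_q − 1)/tanφ' = 19.32.
With the water table at the surface the whole profile is submerged: γ' = 17.5 − 9.81 = 7.69 kN/m³, so q = γ'·D_f = 13.842 kPa; the same γ' applies in the ½γBN_γ term.
q_ult = c·N_c·s_c + q·N_q + 0.5·γ·B·N_γ·s_γ
     = 18 × 19.324 × 1.3 + 13.842 × 9.6034 + 0.5 × 7.69 × 1 × 5.75 × 0.8
     = 452.17 + 132.93 + 17.687 = 602.79 kPa.
q_all = 602.79 / 3.5 = 172.23 kPa.

q_all ≈ 170 kPa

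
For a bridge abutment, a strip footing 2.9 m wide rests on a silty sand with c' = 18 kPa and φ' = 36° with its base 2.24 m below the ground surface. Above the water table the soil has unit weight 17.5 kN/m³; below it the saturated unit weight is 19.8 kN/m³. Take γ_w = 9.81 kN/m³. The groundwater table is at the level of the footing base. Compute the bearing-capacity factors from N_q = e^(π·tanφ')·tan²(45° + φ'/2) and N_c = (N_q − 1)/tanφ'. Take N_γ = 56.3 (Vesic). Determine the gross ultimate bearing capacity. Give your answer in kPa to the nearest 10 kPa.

tan36° = 0.7265, so N_q = e^(π×0.7265)·tan²(63°) = 9.801 × 3.852 = 37.75.
N_c = (37.75 − 1)/tan36° = 50.59.
q = γ·D_f = 17.5 × 2.24 = 39.2 kPa.
For the ½γBN_γ term take γ' = 19.8 − 9.81 = 9.99 kN/m³ (soil below base is submerged).
c·N_c = 18 × 50.585 = 910.54 kPa
q·N_q = 39.2 × 37.752 = 1479.9 kPa
0.5·γ·B·N_γ = 0.5 × 9.99 × 2.9 × 56.3 = 815.53 kPa
q_ult = 910.54 + 1479.9 + 815.53 = 3206 kPa.

q_ult ≈ 3210 kPa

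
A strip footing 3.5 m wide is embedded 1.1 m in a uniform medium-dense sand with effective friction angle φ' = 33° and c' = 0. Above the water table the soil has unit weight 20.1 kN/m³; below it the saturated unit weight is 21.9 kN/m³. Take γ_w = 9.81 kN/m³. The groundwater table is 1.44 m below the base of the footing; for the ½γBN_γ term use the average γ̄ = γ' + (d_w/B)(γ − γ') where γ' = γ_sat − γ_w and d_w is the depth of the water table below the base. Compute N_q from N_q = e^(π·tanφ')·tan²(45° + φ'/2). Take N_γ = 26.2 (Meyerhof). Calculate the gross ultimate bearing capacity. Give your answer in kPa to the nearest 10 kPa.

q_ult ≈ 1280 kPa

tan33° = 0.6494, so N_q = e^(π×0.6494)·tan²(61.5°) = 7.692 × 3.392 = 26.09.
q = γ·D_f = 20.1 × 1.1 = 22.11 kPa.
γ' = 12.09 kN/m³; averaging over the depth B below the base, γ̄ = γ' + (d_w/B)(γ − γ') = 15.386 kN/m³.
q·N_q = 22.11 × 26.092 = 576.89 kPa
0.5·γ·B·N_γ = 0.5 × 15.386 × 3.5 × 26.2 = 705.43 kPa
q_ult = 576.89 + 705.43 = 1282.3 kPa.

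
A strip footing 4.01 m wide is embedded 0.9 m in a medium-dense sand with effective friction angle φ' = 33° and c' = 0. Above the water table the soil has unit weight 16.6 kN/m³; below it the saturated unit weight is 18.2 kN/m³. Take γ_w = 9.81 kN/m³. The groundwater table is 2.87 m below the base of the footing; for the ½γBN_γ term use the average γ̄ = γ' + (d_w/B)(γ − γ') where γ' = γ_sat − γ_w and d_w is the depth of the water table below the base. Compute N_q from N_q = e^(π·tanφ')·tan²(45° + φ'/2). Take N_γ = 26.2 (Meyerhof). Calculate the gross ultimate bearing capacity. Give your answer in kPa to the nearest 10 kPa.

q_ult ≈ 1140 kPa

tan33° = 0.6494, so N_q = e^(π×0.6494)·tan²(61.5°) = 7.692 × 3.392 = 26.09.
Effective surcharge at the founding depth q = γ·D_f = 16.6 × 0.9 = 14.94 kPa.
With d_w = 2.87 m < B, γ̄ = 8.39 + (2.87/4.01) × (16.6 − 8.39) = 14.266 kN/m³.
q_ult = q·N_q + 0.5·γ·B·N_γ
     = 14.94 × 26.092 + 0.5 × 14.266 × 4.01 × 26.2
     = 389.81 + 749.41 = 1139.2 kPa.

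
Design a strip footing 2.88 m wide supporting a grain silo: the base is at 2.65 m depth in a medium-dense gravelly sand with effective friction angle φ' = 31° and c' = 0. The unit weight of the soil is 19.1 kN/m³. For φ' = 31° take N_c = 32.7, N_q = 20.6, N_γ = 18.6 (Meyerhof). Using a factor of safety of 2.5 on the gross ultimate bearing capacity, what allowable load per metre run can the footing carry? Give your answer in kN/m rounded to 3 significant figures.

≈ 1790 kN/m

q = γ·D_f = 19.1 × 2.65 = 50.615 kPa.
q·N_q = 50.615 × 20.6 = 1042.7 kPa
0.5·γ·B·N_γ = 0.5 × 19.1 × 2.88 × 18.6 = 511.57 kPa
q_ult = 1042.7 + 511.57 = 1554.2 kPa.
Gross allowable pressure q_all = 1554.2 / 2.5 = 621.7 kPa.
Allowable wall load = q_all × B = 621.7 × 2.88 = 1790.5 kN per metre run.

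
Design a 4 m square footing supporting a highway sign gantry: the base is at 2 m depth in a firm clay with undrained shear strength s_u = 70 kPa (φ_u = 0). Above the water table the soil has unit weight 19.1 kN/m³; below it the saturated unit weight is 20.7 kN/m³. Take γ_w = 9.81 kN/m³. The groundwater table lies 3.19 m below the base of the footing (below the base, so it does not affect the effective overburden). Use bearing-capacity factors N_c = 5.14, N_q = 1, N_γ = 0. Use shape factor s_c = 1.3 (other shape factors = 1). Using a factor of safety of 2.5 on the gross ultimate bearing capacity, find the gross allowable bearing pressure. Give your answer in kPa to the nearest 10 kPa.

q = γ·D_f = 19.1 × 2 = 38.2 kPa.
c·N_c·s_c = 70 × 5.14 × 1.3 = 467.74 kPa
q·N_q = 38.2 × 1 = 38.2 kPa
q_ult = 467.74 + 38.2 = 505.94 kPa.
q_all = 505.94 / 2.5 = 202.38 kPa.

q_all ≈ 200 kPa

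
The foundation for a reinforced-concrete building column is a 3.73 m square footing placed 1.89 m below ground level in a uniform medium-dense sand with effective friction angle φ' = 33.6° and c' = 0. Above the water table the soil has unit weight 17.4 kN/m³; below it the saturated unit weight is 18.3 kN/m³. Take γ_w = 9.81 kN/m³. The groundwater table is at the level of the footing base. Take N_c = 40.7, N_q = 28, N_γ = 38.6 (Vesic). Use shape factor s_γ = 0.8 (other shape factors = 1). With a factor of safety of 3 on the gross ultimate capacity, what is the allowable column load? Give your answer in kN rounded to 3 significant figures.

P_all ≈ 6540 kN

Overburden at base level: q = 17.4 × 1.89 = 32.886 kPa.
Below the base the soil is submerged, so the ½γBN_γ term uses γ' = 18.3 − 9.81 = 8.49 kN/m³.
Surcharge term q·N_q = 32.886 × 28 = 920.81 kPa; self-weight term 0.5·γ·B·N_γ·s_γ = 0.5 × 8.49 × 3.73 × 38.6 × 0.8 = 488.95 kPa.
q_ult = 920.81 + 488.95 = 1409.8 kPa.
Gross allowable pressure q_all = 1409.8 / 3 = 469.92 kPa.
Footing area = 13.9129 m², so allowable column load = 469.92 × 13.9129 = 6537.9 kN.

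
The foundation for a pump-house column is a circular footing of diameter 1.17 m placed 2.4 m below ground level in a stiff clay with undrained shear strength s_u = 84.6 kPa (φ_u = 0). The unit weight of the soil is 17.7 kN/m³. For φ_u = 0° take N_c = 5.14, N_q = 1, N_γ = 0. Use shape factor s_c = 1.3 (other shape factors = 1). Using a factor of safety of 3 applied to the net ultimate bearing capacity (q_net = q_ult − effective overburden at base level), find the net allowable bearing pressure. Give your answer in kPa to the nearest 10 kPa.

Overburden at base level: q = 17.7 × 2.4 = 42.48 kPa.
Cohesion term c·N_c·s_c = 84.6 × 5.14 × 1.3 = 565.3 kPa; surcharge term q·N_q = 42.48 × 1 = 42.48 kPa.
q_ult = 565.3 + 42.48 = 607.78 kPa.
Net ultimate: q_net = 607.78 − 42.48 = 565.3 kPa.
q_all(net) = 565.3 / 3 = 188.43 kPa.

q_all(net) ≈ 190 kPa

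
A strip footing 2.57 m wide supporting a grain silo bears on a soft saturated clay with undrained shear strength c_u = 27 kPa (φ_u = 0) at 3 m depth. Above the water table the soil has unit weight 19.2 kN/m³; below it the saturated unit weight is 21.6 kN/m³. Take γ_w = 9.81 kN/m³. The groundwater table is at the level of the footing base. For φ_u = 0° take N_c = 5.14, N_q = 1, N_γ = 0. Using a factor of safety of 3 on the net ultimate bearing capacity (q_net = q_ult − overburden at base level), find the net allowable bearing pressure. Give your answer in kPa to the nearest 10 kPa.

Effective surcharge at the founding depth q = γ·D_f = 19.2 × 3 = 57.6 kPa.
q_ult = c·N_c + q·N_q
     = 27 × 5.14 + 57.6 × 1
     = 138.78 + 57.6 = 196.38 kPa.
q_net = 196.38 − 57.6 = 138.78 kPa.
q_all(net) = 138.78 / 3 = 46.26 kPa.

q_all(net) ≈ 50 kPa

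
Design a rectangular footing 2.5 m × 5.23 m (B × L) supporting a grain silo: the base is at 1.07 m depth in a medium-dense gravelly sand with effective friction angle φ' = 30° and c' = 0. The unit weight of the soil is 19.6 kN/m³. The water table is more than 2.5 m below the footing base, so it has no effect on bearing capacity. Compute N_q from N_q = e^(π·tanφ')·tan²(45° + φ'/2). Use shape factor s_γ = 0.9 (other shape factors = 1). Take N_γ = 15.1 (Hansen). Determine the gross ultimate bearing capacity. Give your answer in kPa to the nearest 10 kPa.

q_ult ≈ 720 kPa

tan30° = 0.5774, so N_q = e^(π×0.5774)·tan²(60°) = 6.134 × 3.0 = 18.4.
Overburden at base level: q = 19.6 × 1.07 = 20.972 kPa.
Surcharge term q·N_q = 20.972 × 18.401 = 385.91 kPa; self-weight term 0.5·γ·B·N_γ·s_γ = 0.5 × 19.6 × 2.5 × 15.1 × 0.9 = 332.95 kPa.
q_ult = 385.91 + 332.95 = 718.86 kPa.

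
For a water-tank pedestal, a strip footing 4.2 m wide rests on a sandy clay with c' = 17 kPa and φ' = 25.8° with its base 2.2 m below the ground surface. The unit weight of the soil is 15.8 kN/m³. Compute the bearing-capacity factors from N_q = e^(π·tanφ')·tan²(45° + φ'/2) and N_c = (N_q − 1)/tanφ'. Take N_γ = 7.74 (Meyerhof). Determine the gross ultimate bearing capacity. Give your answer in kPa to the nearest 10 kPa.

q_ult ≈ 1030 kPa

tan25.8° = 0.4834, so N_q = e^(π×0.4834)·tan²(57.9°) = 4.566 × 2.541 = 11.6.
N_c = (11.6 − 1)/tan25.8° = 21.94.
q = γ·D_f = 15.8 × 2.2 = 34.76 kPa.
c·N_c = 17 × 21.936 = 372.91 kPa
q·N_q = 34.76 × 11.604 = 403.36 kPa
0.5·γ·B·N_γ = 0.5 × 15.8 × 4.2 × 7.74 = 256.81 kPa
q_ult = 372.91 + 403.36 + 256.81 = 1033.1 kPa.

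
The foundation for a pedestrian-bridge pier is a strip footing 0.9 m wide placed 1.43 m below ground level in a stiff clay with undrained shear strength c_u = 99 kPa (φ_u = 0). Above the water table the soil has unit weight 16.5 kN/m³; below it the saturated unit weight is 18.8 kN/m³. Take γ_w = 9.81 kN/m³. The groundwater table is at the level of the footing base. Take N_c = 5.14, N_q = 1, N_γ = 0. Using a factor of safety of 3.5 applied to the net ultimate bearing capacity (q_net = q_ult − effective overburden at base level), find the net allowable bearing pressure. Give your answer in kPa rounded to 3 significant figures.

q = γ·D_f = 16.5 × 1.43 = 23.595 kPa.
c·N_c = 99 × 5.14 = 508.86 kPa
q·N_q = 23.595 × 1 = 23.595 kPa
q_ult = 508.86 + 23.595 = 532.45 kPa.
Net ultimate: q_net = 532.45 − 23.595 = 508.86 kPa.
q_all(net) = 508.86 / 3.5 = 145.39 kPa.

q_all(net) ≈ 145 kPa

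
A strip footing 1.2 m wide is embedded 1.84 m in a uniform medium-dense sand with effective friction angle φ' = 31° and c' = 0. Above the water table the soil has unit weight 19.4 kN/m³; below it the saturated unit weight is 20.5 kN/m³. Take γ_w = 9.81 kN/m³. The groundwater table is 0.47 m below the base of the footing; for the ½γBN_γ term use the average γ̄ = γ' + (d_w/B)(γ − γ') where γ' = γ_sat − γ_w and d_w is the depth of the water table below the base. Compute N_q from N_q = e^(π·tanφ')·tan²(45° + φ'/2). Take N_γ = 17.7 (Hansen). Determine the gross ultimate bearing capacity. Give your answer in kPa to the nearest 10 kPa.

q_ult ≈ 890 kPa

tan31° = 0.6009, so N_q = e^(π×0.6009)·tan²(60.5°) = 6.604 × 3.124 = 20.63.
Overburden at base level: q = 19.4 × 1.84 = 35.696 kPa.
The water table is 0.47 m below the base (< B = 1.2 m), so the ½γBN_γ term uses γ̄ = γ' + (d_w/B)(γ − γ') = 10.69 + (0.47/1.2)(19.4 − 10.69) = 14.101 kN/m³.
Surcharge term q·N_q = 35.696 × 20.631 = 736.44 kPa; self-weight term 0.5·γ·B·N_γ = 0.5 × 14.101 × 1.2 × 17.7 = 149.76 kPa.
q_ult = 736.44 + 149.76 = 886.19 kPa.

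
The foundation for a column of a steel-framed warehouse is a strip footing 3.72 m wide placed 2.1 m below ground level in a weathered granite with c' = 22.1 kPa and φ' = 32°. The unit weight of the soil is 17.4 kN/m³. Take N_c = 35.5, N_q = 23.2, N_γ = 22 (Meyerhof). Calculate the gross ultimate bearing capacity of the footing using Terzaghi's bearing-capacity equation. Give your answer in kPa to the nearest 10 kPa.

q_ult ≈ 2340 kPa

q = γ·D_f = 17.4 × 2.1 = 36.54 kPa.
c·N_c = 22.1 × 35.5 = 784.55 kPa
q·N_q = 36.54 × 23.2 = 847.73 kPa
0.5·γ·B·N_γ = 0.5 × 17.4 × 3.72 × 22 = 712.01 kPa
q_ult = 784.55 + 847.73 + 712.01 = 2344.3 kPa.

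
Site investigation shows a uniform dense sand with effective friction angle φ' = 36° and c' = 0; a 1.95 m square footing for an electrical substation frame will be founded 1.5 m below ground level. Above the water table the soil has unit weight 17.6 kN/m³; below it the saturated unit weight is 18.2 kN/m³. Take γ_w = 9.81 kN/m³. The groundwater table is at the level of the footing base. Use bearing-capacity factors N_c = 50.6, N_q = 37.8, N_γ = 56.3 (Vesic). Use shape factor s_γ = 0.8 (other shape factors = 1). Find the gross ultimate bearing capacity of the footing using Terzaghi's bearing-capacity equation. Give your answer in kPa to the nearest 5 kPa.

Effective surcharge at the founding depth q = γ·D_f = 17.6 × 1.5 = 26.4 kPa.
The water table coincides with the base, so in the self-weight term γ → γ' = 8.39 kN/m³.
q_ult = q·N_q + 0.5·γ·B·N_γ·s_γ
     = 26.4 × 37.8 + 0.5 × 8.39 × 1.95 × 56.3 × 0.8
     = 997.92 + 368.44 = 1366.4 kPa.

q_ult ≈ 1365 kPa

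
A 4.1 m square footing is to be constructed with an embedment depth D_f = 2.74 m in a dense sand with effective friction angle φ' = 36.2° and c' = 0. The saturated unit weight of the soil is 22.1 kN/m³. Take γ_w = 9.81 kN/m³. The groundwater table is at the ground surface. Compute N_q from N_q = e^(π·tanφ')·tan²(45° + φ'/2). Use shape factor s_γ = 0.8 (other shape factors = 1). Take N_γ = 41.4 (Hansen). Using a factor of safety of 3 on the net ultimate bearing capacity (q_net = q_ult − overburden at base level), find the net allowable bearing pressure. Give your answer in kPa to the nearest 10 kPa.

N_q = e^(π·tan36.2°)·tan²(63.1°) = 38.73.
γ' = 22.1 − 9.81 = 12.29 kN/m³ (submerged throughout). q = 12.29 × 2.74 = 33.675 kPa; the same γ' applies in the ½γBN_γ term.
q·N_q = 33.675 × 38.725 = 1304.1 kPa
0.5·γ·B·N_γ·s_γ = 0.5 × 12.29 × 4.1 × 41.4 × 0.8 = 834.44 kPa
q_ult = 1304.1 + 834.44 = 2138.5 kPa.
q_net = 2138.5 − 33.675 = 2104.8 kPa.
q_all(net) = 2104.8 / 3 = 701.61 kPa.

q_all(net) ≈ 700 kPa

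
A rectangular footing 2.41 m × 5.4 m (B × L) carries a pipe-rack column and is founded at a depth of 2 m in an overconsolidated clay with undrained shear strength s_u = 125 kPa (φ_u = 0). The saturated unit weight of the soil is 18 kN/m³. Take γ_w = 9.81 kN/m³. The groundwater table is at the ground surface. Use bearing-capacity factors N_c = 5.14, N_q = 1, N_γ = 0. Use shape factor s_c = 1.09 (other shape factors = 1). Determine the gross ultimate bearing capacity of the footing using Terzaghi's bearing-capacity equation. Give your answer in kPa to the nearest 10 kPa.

With the water table at the surface the whole profile is submerged: γ' = 18 − 9.81 = 8.19 kN/m³, so q = γ'·D_f = 16.38 kPa.
q_ult = c·N_c·s_c + q·N_q
     = 125 × 5.14 × 1.09 + 16.38 × 1
     = 700.33 + 16.38 = 716.71 kPa.

q_ult ≈ 720 kPa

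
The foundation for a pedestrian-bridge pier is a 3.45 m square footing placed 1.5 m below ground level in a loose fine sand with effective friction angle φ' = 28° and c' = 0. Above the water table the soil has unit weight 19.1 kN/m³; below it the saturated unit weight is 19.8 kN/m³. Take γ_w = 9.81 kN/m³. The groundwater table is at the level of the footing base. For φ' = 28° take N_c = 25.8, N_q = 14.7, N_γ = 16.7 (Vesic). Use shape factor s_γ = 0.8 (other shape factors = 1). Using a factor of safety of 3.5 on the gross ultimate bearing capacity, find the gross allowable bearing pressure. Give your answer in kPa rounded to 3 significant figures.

q_all ≈ 186 kPa

q = γ·D_f = 19.1 × 1.5 = 28.65 kPa.
For the ½γBN_γ term take γ' = 19.8 − 9.81 = 9.99 kN/m³ (soil below base is submerged).
q·N_q = 28.65 × 14.7 = 421.16 kPa
0.5·γ·B·N_γ·s_γ = 0.5 × 9.99 × 3.45 × 16.7 × 0.8 = 230.23 kPa
q_ult = 421.16 + 230.23 = 651.38 kPa.
q_all = 651.38 / 3.5 = 186.11 kPa.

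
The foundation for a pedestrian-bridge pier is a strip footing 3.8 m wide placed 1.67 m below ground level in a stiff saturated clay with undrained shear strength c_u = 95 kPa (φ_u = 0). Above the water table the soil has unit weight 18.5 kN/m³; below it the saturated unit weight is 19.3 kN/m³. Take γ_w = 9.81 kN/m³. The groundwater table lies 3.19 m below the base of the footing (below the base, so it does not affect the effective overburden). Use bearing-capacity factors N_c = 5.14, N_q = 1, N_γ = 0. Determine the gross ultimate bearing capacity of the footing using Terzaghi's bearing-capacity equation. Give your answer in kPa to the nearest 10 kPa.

q = γ·D_f = 18.5 × 1.67 = 30.895 kPa.
c·N_c = 95 × 5.14 = 488.3 kPa
q·N_q = 30.895 × 1 = 30.895 kPa
q_ult = 488.3 + 30.895 = 519.19 kPa.

q_ult ≈ 520 kPa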